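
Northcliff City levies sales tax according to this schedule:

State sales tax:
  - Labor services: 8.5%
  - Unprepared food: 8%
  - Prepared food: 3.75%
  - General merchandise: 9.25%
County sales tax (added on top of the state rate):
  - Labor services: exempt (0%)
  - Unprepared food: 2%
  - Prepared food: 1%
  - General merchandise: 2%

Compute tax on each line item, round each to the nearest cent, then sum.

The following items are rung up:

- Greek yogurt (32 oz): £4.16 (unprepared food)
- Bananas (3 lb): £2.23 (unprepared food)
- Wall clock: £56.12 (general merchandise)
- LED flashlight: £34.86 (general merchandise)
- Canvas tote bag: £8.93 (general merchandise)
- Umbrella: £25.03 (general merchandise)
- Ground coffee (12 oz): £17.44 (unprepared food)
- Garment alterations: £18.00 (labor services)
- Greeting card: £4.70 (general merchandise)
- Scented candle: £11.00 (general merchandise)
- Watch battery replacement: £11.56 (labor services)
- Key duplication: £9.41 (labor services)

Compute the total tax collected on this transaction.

£21.51

Greek yogurt (32 oz) £4.16: unprepared food → 8% + 2% county = 10% → £0.42
Bananas (3 lb) £2.23: unprepared food → 8% + 2% county = 10% → £0.22
Wall clock £56.12: general merchandise → 9.25% + 2% county = 11.25% → £6.31
LED flashlight £34.86: general merchandise → 9.25% + 2% county = 11.25% → £3.92
Canvas tote bag £8.93: general merchandise → 9.25% + 2% county = 11.25% → £1.00
Umbrella £25.03: general merchandise → 9.25% + 2% county = 11.25% → £2.82
Ground coffee (12 oz) £17.44: unprepared food → 8% + 2% county = 10% → £1.74
Garment alterations £18.00: labor services → 8.5% + 0% county = 8.5% → £1.53
Greeting card £4.70: general merchandise → 9.25% + 2% county = 11.25% → £0.53
Scented candle £11.00: general merchandise → 9.25% + 2% county = 11.25% → £1.24
Watch battery replacement £11.56: labor services → 8.5% + 0% county = 8.5% → £0.98
Key duplication £9.41: labor services → 8.5% + 0% county = 8.5% → £0.80
Total tax = £0.42 + £0.22 + £6.31 + £3.92 + £1.00 + £2.82 + £1.74 + £1.53 + £0.53 + £1.24 + £0.98 + £0.80 = £21.51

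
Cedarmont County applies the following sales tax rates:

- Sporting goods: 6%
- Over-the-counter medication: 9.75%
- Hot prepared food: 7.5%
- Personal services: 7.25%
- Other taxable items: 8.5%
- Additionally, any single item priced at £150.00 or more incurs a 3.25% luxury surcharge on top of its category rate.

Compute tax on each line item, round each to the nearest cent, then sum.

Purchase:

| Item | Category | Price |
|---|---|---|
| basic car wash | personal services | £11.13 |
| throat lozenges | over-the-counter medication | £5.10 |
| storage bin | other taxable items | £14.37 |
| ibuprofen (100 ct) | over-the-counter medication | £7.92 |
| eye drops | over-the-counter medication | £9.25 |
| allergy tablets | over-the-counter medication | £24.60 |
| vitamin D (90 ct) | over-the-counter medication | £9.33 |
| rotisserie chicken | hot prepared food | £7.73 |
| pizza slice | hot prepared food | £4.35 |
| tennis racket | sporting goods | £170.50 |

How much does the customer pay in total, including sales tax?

Basic car wash £11.13: personal services → 7.25% → £0.81
Throat lozenges £5.10: over-the-counter medication → 9.75% → £0.50
Storage bin £14.37: other taxable items → 8.5% → £1.22
Ibuprofen (100 ct) £7.92: over-the-counter medication → 9.75% → £0.77
Eye drops £9.25: over-the-counter medication → 9.75% → £0.90
Allergy tablets £24.60: over-the-counter medication → 9.75% → £2.40
Vitamin D (90 ct) £9.33: over-the-counter medication → 9.75% → £0.91
Rotisserie chicken £7.73: hot prepared food → 7.5% → £0.58
Pizza slice £4.35: hot prepared food → 7.5% → £0.33
Tennis racket £170.50: sporting goods → 6% + 3.25% surcharge = 9.25% → £15.77
Subtotal = £264.28; tax = £24.19; total due = £288.47

£288.47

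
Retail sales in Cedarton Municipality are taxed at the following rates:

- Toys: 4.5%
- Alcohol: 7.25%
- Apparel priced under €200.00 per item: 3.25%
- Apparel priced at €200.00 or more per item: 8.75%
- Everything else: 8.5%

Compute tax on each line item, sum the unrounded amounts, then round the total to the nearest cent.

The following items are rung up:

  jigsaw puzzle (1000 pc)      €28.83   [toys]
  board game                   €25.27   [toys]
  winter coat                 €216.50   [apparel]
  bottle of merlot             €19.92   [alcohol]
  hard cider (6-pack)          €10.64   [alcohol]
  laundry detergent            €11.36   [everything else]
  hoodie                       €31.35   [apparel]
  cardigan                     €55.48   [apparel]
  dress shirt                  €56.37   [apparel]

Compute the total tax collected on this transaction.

Jigsaw puzzle (1000 pc) €28.83: toys → 4.5% → €1.29735
Board game €25.27: toys → 4.5% → €1.13715
Winter coat €216.50: apparel, €200.00 or more → 8.75% → €18.94375
Bottle of merlot €19.92: alcohol → 7.25% → €1.4442
Hard cider (6-pack) €10.64: alcohol → 7.25% → €0.7714
Laundry detergent €11.36: everything else → 8.5% → €0.9656
Hoodie €31.35: apparel, under €200.00 → 3.25% → €1.018875
Cardigan €55.48: apparel, under €200.00 → 3.25% → €1.8031
Dress shirt €56.37: apparel, under €200.00 → 3.25% → €1.832025
Unrounded tax sum = €29.21345 → €29.21

€29.21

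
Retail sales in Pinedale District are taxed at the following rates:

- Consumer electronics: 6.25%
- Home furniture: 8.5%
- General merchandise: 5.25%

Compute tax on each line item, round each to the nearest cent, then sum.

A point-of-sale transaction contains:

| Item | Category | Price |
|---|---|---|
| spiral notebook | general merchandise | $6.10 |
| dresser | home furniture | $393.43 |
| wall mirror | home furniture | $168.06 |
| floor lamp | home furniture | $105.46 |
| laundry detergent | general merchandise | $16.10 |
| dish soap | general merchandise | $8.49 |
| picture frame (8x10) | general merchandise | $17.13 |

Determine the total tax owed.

Spiral notebook $6.10: general merchandise → 5.25% → $0.32
Dresser $393.43: home furniture → 8.5% → $33.44
Wall mirror $168.06: home furniture → 8.5% → $14.29
Floor lamp $105.46: home furniture → 8.5% → $8.96
Laundry detergent $16.10: general merchandise → 5.25% → $0.85
Dish soap $8.49: general merchandise → 5.25% → $0.45
Picture frame (8x10) $17.13: general merchandise → 5.25% → $0.90
Total tax = $0.32 + $33.44 + $14.29 + $8.96 + $0.85 + $0.45 + $0.90 = $59.21

$59.21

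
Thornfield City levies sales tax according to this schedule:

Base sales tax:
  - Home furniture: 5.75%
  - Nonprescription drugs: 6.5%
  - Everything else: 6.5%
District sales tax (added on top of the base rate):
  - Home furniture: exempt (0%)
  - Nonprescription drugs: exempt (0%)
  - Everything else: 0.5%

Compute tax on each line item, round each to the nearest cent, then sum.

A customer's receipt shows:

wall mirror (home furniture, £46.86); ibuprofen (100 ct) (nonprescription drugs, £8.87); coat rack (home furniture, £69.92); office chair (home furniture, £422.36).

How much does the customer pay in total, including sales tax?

£579.59

Wall mirror £46.86: home furniture → 5.75% + 0% district = 5.75% → £2.69
Ibuprofen (100 ct) £8.87: nonprescription drugs → 6.5% + 0% district = 6.5% → £0.58
Coat rack £69.92: home furniture → 5.75% + 0% district = 5.75% → £4.02
Office chair £422.36: home furniture → 5.75% + 0% district = 5.75% → £24.29
Subtotal = £548.01; tax = £31.58; total due = £579.59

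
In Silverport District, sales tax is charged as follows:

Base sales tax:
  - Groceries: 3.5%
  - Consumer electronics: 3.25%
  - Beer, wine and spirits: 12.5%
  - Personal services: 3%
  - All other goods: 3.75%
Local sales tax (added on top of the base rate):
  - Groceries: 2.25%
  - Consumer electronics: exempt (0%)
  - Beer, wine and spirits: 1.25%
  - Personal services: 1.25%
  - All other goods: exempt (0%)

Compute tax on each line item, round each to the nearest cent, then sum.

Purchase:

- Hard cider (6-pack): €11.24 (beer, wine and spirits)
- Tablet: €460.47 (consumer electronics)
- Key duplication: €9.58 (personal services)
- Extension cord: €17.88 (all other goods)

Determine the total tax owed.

Hard cider (6-pack) €11.24: beer, wine and spirits → 12.5% + 1.25% local = 13.75% → €1.55
Tablet €460.47: consumer electronics → 3.25% + 0% local = 3.25% → €14.97
Key duplication €9.58: personal services → 3% + 1.25% local = 4.25% → €0.41
Extension cord €17.88: all other goods → 3.75% + 0% local = 3.75% → €0.67
Total tax = €1.55 + €14.97 + €0.41 + €0.67 = €17.60

€17.60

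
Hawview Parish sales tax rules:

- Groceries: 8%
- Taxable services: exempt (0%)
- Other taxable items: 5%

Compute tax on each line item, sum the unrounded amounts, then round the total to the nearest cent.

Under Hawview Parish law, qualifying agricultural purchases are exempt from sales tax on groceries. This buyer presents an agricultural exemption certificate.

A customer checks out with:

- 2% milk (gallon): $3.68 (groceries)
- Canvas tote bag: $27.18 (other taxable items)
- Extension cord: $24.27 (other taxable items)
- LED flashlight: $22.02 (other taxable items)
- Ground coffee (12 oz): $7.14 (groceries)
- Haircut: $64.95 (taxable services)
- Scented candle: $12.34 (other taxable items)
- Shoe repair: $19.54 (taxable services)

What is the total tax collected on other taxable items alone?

Canvas tote bag $27.18: other taxable items → 5% → $1.359
Extension cord $24.27: other taxable items → 5% → $1.2135
LED flashlight $22.02: other taxable items → 5% → $1.101
Scented candle $12.34: other taxable items → 5% → $0.617
Tax on other taxable items: unrounded sum = $4.2905 → $4.29

$4.29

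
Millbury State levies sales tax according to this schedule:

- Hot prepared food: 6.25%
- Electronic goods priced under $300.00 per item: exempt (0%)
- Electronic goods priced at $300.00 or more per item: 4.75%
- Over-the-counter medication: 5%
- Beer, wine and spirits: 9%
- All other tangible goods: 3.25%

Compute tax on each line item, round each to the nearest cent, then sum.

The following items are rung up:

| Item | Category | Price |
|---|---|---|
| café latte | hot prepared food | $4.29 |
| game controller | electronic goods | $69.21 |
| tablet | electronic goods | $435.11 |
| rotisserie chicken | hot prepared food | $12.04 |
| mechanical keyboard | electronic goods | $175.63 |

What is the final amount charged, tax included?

Café latte $4.29: hot prepared food → 6.25% → $0.27
Game controller $69.21: electronic goods, under $300.00 → 0% → $0.00
Tablet $435.11: electronic goods, $300.00 or more → 4.75% → $20.67
Rotisserie chicken $12.04: hot prepared food → 6.25% → $0.75
Mechanical keyboard $175.63: electronic goods, under $300.00 → 0% → $0.00
Subtotal = $696.28; tax = $21.69; total due = $717.97

$717.97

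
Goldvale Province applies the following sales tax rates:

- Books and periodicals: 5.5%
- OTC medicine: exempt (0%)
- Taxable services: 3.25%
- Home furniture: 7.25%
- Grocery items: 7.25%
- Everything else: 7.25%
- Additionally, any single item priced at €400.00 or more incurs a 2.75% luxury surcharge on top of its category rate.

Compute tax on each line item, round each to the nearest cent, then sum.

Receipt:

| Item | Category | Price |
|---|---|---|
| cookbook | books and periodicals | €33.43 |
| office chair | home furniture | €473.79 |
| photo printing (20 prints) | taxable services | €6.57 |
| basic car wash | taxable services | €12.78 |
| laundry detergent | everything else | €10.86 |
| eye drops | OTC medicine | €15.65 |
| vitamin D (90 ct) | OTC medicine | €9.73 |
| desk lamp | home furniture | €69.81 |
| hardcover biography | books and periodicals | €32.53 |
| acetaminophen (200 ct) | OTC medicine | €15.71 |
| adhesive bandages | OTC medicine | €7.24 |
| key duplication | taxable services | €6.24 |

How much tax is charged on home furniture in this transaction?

€52.44

Office chair €473.79: home furniture → 7.25% + 2.75% surcharge = 10% → €47.38
Desk lamp €69.81: home furniture → 7.25% → €5.06
Tax on home furniture = €47.38 + €5.06 = €52.44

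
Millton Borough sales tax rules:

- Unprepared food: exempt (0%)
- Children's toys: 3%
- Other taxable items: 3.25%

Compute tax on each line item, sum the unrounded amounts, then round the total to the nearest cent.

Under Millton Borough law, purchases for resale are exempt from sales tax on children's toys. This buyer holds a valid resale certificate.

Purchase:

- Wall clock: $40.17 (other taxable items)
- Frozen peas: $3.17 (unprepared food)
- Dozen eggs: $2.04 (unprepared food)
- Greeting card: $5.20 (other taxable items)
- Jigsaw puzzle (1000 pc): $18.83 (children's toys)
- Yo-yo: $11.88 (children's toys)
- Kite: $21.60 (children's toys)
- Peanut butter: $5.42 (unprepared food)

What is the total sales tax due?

Wall clock $40.17: other taxable items → 3.25% → $1.305525
Frozen peas $3.17: unprepared food → 0% → $0.00
Dozen eggs $2.04: unprepared food → 0% → $0.00
Greeting card $5.20: other taxable items → 3.25% → $0.169
Jigsaw puzzle (1000 pc) $18.83: children's toys, buyer-exempt → 0% → $0.00
Yo-yo $11.88: children's toys, buyer-exempt → 0% → $0.00
Kite $21.60: children's toys, buyer-exempt → 0% → $0.00
Peanut butter $5.42: unprepared food → 0% → $0.00
Unrounded tax sum = $1.474525 → $1.47

$1.47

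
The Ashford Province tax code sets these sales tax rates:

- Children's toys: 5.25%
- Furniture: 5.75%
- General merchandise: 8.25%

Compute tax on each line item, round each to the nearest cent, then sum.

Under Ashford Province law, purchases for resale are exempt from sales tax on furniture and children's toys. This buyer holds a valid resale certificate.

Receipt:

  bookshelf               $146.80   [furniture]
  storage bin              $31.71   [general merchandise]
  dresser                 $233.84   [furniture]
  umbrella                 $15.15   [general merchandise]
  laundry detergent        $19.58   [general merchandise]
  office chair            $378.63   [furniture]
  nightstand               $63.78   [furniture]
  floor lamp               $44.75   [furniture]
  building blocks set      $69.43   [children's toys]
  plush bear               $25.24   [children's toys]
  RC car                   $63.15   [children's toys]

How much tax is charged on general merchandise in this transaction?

$5.49

Storage bin $31.71: general merchandise → 8.25% → $2.62
Umbrella $15.15: general merchandise → 8.25% → $1.25
Laundry detergent $19.58: general merchandise → 8.25% → $1.62
Tax on general merchandise = $2.62 + $1.25 + $1.62 = $5.49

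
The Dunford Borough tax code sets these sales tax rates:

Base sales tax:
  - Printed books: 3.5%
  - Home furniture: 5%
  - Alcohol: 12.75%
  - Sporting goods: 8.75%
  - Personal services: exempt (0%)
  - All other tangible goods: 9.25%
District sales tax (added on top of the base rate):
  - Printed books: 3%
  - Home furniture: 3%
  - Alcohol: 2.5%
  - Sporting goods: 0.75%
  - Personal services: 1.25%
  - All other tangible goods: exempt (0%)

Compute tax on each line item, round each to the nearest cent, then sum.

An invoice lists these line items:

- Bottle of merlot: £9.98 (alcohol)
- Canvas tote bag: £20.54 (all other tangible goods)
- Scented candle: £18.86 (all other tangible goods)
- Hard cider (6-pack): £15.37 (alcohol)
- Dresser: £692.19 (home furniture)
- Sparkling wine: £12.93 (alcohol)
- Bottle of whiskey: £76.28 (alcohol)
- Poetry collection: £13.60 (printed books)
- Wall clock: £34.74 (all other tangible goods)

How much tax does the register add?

Bottle of merlot £9.98: alcohol → 12.75% + 2.5% district = 15.25% → £1.52
Canvas tote bag £20.54: all other tangible goods → 9.25% + 0% district = 9.25% → £1.90
Scented candle £18.86: all other tangible goods → 9.25% + 0% district = 9.25% → £1.74
Hard cider (6-pack) £15.37: alcohol → 12.75% + 2.5% district = 15.25% → £2.34
Dresser £692.19: home furniture → 5% + 3% district = 8% → £55.38
Sparkling wine £12.93: alcohol → 12.75% + 2.5% district = 15.25% → £1.97
Bottle of whiskey £76.28: alcohol → 12.75% + 2.5% district = 15.25% → £11.63
Poetry collection £13.60: printed books → 3.5% + 3% district = 6.5% → £0.88
Wall clock £34.74: all other tangible goods → 9.25% + 0% district = 9.25% → £3.21
Total tax = £1.52 + £1.90 + £1.74 + £2.34 + £55.38 + £1.97 + £11.63 + £0.88 + £3.21 = £80.57

£80.57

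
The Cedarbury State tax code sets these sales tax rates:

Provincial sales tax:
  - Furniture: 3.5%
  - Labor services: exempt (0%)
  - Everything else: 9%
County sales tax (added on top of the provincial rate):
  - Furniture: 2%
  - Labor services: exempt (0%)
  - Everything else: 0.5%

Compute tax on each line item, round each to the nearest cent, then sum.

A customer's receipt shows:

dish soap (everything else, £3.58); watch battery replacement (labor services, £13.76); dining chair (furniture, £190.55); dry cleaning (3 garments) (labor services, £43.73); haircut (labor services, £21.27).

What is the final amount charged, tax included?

Dish soap £3.58: everything else → 9% + 0.5% county = 9.5% → £0.34
Watch battery replacement £13.76: labor services → 0% + 0% county = 0% → £0.00
Dining chair £190.55: furniture → 3.5% + 2% county = 5.5% → £10.48
Dry cleaning (3 garments) £43.73: labor services → 0% + 0% county = 0% → £0.00
Haircut £21.27: labor services → 0% + 0% county = 0% → £0.00
Subtotal = £272.89; tax = £10.82; total due = £283.71

£283.71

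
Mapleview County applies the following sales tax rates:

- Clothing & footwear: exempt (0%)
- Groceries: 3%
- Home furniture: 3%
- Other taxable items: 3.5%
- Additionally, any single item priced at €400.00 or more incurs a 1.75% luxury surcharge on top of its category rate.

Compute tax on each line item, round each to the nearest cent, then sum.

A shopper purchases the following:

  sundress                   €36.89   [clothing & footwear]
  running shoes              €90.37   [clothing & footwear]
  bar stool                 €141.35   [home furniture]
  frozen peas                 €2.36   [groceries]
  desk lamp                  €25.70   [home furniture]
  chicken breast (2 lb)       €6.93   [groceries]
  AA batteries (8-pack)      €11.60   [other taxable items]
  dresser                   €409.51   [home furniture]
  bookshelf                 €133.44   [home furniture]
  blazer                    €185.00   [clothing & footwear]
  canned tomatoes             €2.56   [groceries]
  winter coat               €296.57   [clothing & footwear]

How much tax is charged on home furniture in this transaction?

€28.46

Bar stool €141.35: home furniture → 3% → €4.24
Desk lamp €25.70: home furniture → 3% → €0.77
Dresser €409.51: home furniture → 3% + 1.75% surcharge = 4.75% → €19.45
Bookshelf €133.44: home furniture → 3% → €4.00
Tax on home furniture = €4.24 + €0.77 + €19.45 + €4.00 = €28.46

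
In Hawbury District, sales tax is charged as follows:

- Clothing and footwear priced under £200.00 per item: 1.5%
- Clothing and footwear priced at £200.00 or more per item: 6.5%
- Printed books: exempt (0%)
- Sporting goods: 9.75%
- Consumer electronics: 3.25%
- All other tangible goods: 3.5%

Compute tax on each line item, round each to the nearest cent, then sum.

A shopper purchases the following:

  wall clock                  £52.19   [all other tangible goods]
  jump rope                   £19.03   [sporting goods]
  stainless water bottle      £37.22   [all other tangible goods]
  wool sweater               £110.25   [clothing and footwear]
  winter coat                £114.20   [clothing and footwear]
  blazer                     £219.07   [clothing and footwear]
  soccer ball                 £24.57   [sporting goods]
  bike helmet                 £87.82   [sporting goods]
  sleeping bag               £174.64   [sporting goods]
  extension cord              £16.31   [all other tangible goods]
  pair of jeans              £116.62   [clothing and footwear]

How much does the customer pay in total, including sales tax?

£1024.82

Wall clock £52.19: all other tangible goods → 3.5% → £1.83
Jump rope £19.03: sporting goods → 9.75% → £1.86
Stainless water bottle £37.22: all other tangible goods → 3.5% → £1.30
Wool sweater £110.25: clothing and footwear, under £200.00 → 1.5% → £1.65
Winter coat £114.20: clothing and footwear, under £200.00 → 1.5% → £1.71
Blazer £219.07: clothing and footwear, £200.00 or more → 6.5% → £14.24
Soccer ball £24.57: sporting goods → 9.75% → £2.40
Bike helmet £87.82: sporting goods → 9.75% → £8.56
Sleeping bag £174.64: sporting goods → 9.75% → £17.03
Extension cord £16.31: all other tangible goods → 3.5% → £0.57
Pair of jeans £116.62: clothing and footwear, under £200.00 → 1.5% → £1.75
Subtotal = £971.92; tax = £52.90; total due = £1024.82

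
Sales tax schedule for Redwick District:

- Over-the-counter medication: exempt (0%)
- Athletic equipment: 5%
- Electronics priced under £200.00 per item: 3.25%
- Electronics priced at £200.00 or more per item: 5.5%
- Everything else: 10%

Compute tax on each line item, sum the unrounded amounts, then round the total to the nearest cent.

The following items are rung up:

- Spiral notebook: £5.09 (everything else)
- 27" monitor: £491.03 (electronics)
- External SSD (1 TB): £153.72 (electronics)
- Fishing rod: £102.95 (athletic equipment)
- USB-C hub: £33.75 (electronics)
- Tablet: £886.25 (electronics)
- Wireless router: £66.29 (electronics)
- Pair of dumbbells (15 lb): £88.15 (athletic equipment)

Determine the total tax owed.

Spiral notebook £5.09: everything else → 10% → £0.509
27" monitor £491.03: electronics, £200.00 or more → 5.5% → £27.00665
External SSD (1 TB) £153.72: electronics, under £200.00 → 3.25% → £4.9959
Fishing rod £102.95: athletic equipment → 5% → £5.1475
USB-C hub £33.75: electronics, under £200.00 → 3.25% → £1.096875
Tablet £886.25: electronics, £200.00 or more → 5.5% → £48.74375
Wireless router £66.29: electronics, under £200.00 → 3.25% → £2.154425
Pair of dumbbells (15 lb) £88.15: athletic equipment → 5% → £4.4075
Unrounded tax sum = £94.0616 → £94.06

£94.06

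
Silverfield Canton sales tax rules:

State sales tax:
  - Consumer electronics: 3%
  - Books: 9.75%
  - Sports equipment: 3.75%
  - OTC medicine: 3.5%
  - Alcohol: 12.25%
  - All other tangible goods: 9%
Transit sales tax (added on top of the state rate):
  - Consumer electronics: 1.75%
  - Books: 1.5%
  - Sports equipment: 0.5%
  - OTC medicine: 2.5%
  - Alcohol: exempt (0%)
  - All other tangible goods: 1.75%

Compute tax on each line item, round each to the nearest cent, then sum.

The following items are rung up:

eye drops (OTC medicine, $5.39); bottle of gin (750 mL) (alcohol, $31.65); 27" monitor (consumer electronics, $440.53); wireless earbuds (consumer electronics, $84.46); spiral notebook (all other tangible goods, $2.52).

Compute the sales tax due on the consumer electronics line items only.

$24.94

27" monitor $440.53: consumer electronics → 3% + 1.75% transit = 4.75% → $20.93
Wireless earbuds $84.46: consumer electronics → 3% + 1.75% transit = 4.75% → $4.01
Tax on consumer electronics = $20.93 + $4.01 = $24.94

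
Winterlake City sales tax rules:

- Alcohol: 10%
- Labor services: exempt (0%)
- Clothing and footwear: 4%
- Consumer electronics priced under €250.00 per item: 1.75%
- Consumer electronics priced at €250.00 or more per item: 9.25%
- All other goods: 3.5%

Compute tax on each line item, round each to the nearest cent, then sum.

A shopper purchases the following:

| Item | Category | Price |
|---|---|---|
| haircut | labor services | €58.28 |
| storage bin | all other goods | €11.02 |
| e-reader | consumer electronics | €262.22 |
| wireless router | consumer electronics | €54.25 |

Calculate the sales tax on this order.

€25.60

Haircut €58.28: labor services → 0% → €0.00
Storage bin €11.02: all other goods → 3.5% → €0.39
E-reader €262.22: consumer electronics, €250.00 or more → 9.25% → €24.26
Wireless router €54.25: consumer electronics, under €250.00 → 1.75% → €0.95
Total tax = €0.39 + €24.26 + €0.95 = €25.60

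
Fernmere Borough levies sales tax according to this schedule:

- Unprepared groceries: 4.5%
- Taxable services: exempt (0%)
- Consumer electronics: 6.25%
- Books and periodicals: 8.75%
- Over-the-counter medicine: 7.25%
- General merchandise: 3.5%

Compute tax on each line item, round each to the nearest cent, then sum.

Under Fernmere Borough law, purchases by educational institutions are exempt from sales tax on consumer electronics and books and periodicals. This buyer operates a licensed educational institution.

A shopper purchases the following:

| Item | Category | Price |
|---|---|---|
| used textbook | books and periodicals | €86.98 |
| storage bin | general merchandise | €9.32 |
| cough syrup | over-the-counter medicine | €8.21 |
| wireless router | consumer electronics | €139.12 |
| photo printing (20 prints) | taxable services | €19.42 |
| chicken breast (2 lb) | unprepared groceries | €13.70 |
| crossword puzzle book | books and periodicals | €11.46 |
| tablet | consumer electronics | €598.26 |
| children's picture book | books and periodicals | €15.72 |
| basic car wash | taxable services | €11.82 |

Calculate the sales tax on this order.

Used textbook €86.98: books and periodicals, buyer-exempt → 0% → €0.00
Storage bin €9.32: general merchandise → 3.5% → €0.33
Cough syrup €8.21: over-the-counter medicine → 7.25% → €0.60
Wireless router €139.12: consumer electronics, buyer-exempt → 0% → €0.00
Photo printing (20 prints) €19.42: taxable services → 0% → €0.00
Chicken breast (2 lb) €13.70: unprepared groceries → 4.5% → €0.62
Crossword puzzle book €11.46: books and periodicals, buyer-exempt → 0% → €0.00
Tablet €598.26: consumer electronics, buyer-exempt → 0% → €0.00
Children's picture book €15.72: books and periodicals, buyer-exempt → 0% → €0.00
Basic car wash €11.82: taxable services → 0% → €0.00
Total tax = €0.33 + €0.60 + €0.62 = €1.55

€1.55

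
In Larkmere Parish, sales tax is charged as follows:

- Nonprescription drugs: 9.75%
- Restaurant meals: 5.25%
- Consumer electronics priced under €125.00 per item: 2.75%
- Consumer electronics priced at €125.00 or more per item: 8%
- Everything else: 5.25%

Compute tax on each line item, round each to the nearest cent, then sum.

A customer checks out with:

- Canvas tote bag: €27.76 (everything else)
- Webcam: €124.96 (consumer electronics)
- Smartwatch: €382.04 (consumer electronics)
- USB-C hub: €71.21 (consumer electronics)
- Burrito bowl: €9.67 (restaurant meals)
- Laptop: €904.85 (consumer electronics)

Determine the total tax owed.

Canvas tote bag €27.76: everything else → 5.25% → €1.46
Webcam €124.96: consumer electronics, under €125.00 → 2.75% → €3.44
Smartwatch €382.04: consumer electronics, €125.00 or more → 8% → €30.56
USB-C hub €71.21: consumer electronics, under €125.00 → 2.75% → €1.96
Burrito bowl €9.67: restaurant meals → 5.25% → €0.51
Laptop €904.85: consumer electronics, €125.00 or more → 8% → €72.39
Total tax = €1.46 + €3.44 + €30.56 + €1.96 + €0.51 + €72.39 = €110.32

€110.32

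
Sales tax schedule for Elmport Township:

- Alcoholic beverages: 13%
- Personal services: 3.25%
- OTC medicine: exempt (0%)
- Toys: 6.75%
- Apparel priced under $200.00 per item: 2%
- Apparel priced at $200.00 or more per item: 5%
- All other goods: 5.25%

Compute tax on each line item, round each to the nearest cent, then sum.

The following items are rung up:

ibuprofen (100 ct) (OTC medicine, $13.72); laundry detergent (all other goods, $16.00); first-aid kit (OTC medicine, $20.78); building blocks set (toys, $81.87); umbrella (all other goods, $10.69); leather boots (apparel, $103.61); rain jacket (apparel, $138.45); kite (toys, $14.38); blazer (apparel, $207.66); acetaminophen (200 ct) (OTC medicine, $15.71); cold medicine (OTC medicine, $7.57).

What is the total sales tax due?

$23.12

Ibuprofen (100 ct) $13.72: OTC medicine → 0% → $0.00
Laundry detergent $16.00: all other goods → 5.25% → $0.84
First-aid kit $20.78: OTC medicine → 0% → $0.00
Building blocks set $81.87: toys → 6.75% → $5.53
Umbrella $10.69: all other goods → 5.25% → $0.56
Leather boots $103.61: apparel, under $200.00 → 2% → $2.07
Rain jacket $138.45: apparel, under $200.00 → 2% → $2.77
Kite $14.38: toys → 6.75% → $0.97
Blazer $207.66: apparel, $200.00 or more → 5% → $10.38
Acetaminophen (200 ct) $15.71: OTC medicine → 0% → $0.00
Cold medicine $7.57: OTC medicine → 0% → $0.00
Total tax = $0.84 + $5.53 + $0.56 + $2.07 + $2.77 + $0.97 + $10.38 = $23.12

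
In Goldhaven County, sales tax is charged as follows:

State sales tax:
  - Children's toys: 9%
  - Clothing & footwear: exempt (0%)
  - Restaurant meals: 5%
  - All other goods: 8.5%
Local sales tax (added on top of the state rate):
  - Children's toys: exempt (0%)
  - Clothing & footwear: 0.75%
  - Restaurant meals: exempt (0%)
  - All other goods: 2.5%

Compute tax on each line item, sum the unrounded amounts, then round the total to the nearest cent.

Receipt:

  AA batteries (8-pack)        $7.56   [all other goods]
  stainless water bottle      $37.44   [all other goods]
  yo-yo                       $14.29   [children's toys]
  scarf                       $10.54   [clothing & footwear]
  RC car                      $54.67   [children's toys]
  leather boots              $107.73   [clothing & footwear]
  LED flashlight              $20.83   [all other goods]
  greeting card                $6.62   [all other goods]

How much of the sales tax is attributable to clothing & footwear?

Scarf $10.54: clothing & footwear → 0% + 0.75% local = 0.75% → $0.07905
Leather boots $107.73: clothing & footwear → 0% + 0.75% local = 0.75% → $0.807975
Tax on clothing & footwear: unrounded sum = $0.887025 → $0.89

$0.89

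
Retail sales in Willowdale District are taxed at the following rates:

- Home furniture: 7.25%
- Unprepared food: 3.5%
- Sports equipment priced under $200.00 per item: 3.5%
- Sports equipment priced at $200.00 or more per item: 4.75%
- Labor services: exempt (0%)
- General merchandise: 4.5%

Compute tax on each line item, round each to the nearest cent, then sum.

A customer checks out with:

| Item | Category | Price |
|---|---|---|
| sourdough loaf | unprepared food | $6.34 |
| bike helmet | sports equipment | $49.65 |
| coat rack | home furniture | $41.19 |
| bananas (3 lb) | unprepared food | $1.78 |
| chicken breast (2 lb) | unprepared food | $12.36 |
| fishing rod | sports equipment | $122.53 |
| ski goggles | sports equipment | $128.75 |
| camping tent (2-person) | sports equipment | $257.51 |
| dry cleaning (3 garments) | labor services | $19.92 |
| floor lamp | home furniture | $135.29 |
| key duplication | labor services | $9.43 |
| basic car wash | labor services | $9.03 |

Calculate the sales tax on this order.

$36.28

Sourdough loaf $6.34: unprepared food → 3.5% → $0.22
Bike helmet $49.65: sports equipment, under $200.00 → 3.5% → $1.74
Coat rack $41.19: home furniture → 7.25% → $2.99
Bananas (3 lb) $1.78: unprepared food → 3.5% → $0.06
Chicken breast (2 lb) $12.36: unprepared food → 3.5% → $0.43
Fishing rod $122.53: sports equipment, under $200.00 → 3.5% → $4.29
Ski goggles $128.75: sports equipment, under $200.00 → 3.5% → $4.51
Camping tent (2-person) $257.51: sports equipment, $200.00 or more → 4.75% → $12.23
Dry cleaning (3 garments) $19.92: labor services → 0% → $0.00
Floor lamp $135.29: home furniture → 7.25% → $9.81
Key duplication $9.43: labor services → 0% → $0.00
Basic car wash $9.03: labor services → 0% → $0.00
Total tax = $0.22 + $1.74 + $2.99 + $0.06 + $0.43 + $4.29 + $4.51 + $12.23 + $9.81 = $36.28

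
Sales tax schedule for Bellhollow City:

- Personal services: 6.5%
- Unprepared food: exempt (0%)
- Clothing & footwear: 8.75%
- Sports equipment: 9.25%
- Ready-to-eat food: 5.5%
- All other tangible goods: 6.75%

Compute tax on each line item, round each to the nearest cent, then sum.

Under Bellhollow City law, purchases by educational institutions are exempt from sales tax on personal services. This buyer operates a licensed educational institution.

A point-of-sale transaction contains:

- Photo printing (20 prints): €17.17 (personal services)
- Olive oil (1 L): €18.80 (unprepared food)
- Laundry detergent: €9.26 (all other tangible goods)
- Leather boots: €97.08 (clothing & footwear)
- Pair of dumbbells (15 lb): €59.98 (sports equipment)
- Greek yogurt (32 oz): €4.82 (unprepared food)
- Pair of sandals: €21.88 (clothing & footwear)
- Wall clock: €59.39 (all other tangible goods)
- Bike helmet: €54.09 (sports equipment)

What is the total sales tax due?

Photo printing (20 prints) €17.17: personal services, buyer-exempt → 0% → €0.00
Olive oil (1 L) €18.80: unprepared food → 0% → €0.00
Laundry detergent €9.26: all other tangible goods → 6.75% → €0.63
Leather boots €97.08: clothing & footwear → 8.75% → €8.49
Pair of dumbbells (15 lb) €59.98: sports equipment → 9.25% → €5.55
Greek yogurt (32 oz) €4.82: unprepared food → 0% → €0.00
Pair of sandals €21.88: clothing & footwear → 8.75% → €1.91
Wall clock €59.39: all other tangible goods → 6.75% → €4.01
Bike helmet €54.09: sports equipment → 9.25% → €5.00
Total tax = €0.63 + €8.49 + €5.55 + €1.91 + €4.01 + €5.00 = €25.59

€25.59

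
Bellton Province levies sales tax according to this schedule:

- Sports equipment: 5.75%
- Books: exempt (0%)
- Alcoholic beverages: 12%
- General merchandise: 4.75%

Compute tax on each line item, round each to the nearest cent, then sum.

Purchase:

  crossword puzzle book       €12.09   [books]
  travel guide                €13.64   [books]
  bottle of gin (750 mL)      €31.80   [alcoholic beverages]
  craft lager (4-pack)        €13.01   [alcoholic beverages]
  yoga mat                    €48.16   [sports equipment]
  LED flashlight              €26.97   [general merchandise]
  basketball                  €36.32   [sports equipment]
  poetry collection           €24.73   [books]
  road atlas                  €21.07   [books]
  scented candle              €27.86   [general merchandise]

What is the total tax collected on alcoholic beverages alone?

€5.38

Bottle of gin (750 mL) €31.80: alcoholic beverages → 12% → €3.82
Craft lager (4-pack) €13.01: alcoholic beverages → 12% → €1.56
Tax on alcoholic beverages = €3.82 + €1.56 = €5.38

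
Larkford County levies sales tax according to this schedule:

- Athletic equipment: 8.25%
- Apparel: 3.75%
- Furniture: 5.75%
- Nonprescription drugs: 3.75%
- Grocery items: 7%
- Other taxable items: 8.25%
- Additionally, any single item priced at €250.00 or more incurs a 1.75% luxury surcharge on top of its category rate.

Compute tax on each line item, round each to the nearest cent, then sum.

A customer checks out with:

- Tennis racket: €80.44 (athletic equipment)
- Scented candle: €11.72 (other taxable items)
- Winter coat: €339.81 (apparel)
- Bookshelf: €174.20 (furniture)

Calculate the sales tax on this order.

Tennis racket €80.44: athletic equipment → 8.25% → €6.64
Scented candle €11.72: other taxable items → 8.25% → €0.97
Winter coat €339.81: apparel → 3.75% + 1.75% surcharge = 5.5% → €18.69
Bookshelf €174.20: furniture → 5.75% → €10.02
Total tax = €6.64 + €0.97 + €18.69 + €10.02 = €36.32

€36.32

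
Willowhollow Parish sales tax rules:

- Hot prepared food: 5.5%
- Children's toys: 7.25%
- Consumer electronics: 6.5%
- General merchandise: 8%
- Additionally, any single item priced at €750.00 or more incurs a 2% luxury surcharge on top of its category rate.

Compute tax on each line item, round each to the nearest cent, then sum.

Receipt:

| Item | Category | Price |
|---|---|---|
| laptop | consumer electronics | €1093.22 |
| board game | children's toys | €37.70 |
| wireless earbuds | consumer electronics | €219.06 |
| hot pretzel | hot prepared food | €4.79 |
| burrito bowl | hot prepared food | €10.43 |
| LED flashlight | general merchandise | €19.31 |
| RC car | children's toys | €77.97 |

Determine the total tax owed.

Laptop €1093.22: consumer electronics → 6.5% + 2% surcharge = 8.5% → €92.92
Board game €37.70: children's toys → 7.25% → €2.73
Wireless earbuds €219.06: consumer electronics → 6.5% → €14.24
Hot pretzel €4.79: hot prepared food → 5.5% → €0.26
Burrito bowl €10.43: hot prepared food → 5.5% → €0.57
LED flashlight €19.31: general merchandise → 8% → €1.54
RC car €77.97: children's toys → 7.25% → €5.65
Total tax = €92.92 + €2.73 + €14.24 + €0.26 + €0.57 + €1.54 + €5.65 = €117.91

€117.91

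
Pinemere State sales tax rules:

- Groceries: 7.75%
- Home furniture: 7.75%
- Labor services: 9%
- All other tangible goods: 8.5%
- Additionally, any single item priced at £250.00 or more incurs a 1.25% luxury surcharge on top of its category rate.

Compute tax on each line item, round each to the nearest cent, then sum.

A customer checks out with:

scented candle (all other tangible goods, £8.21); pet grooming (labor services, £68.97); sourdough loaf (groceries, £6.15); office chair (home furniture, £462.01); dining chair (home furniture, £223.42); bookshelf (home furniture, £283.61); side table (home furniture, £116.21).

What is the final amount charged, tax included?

£1269.40

Scented candle £8.21: all other tangible goods → 8.5% → £0.70
Pet grooming £68.97: labor services → 9% → £6.21
Sourdough loaf £6.15: groceries → 7.75% → £0.48
Office chair £462.01: home furniture → 7.75% + 1.25% surcharge = 9% → £41.58
Dining chair £223.42: home furniture → 7.75% → £17.32
Bookshelf £283.61: home furniture → 7.75% + 1.25% surcharge = 9% → £25.52
Side table £116.21: home furniture → 7.75% → £9.01
Subtotal = £1168.58; tax = £100.82; total due = £1269.40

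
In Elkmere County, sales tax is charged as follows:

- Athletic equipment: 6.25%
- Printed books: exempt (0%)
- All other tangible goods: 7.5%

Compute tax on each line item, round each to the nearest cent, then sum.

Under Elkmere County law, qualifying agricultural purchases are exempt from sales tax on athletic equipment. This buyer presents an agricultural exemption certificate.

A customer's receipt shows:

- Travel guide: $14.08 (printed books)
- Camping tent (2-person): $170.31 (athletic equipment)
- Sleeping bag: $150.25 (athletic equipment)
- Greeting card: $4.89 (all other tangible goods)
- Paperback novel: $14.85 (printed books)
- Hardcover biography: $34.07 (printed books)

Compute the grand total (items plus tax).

Travel guide $14.08: printed books → 0% → $0.00
Camping tent (2-person) $170.31: athletic equipment, buyer-exempt → 0% → $0.00
Sleeping bag $150.25: athletic equipment, buyer-exempt → 0% → $0.00
Greeting card $4.89: all other tangible goods → 7.5% → $0.37
Paperback novel $14.85: printed books → 0% → $0.00
Hardcover biography $34.07: printed books → 0% → $0.00
Subtotal = $388.45; tax = $0.37; total due = $388.82

$388.82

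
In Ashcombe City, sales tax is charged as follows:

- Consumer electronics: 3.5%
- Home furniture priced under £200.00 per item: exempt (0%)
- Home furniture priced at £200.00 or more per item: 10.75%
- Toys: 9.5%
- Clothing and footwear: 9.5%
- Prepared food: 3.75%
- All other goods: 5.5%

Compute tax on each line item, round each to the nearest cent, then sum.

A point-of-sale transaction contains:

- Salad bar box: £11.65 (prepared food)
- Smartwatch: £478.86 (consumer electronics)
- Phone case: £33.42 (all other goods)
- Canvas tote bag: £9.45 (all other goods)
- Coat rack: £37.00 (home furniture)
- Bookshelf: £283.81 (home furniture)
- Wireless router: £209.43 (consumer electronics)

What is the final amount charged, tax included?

Salad bar box £11.65: prepared food → 3.75% → £0.44
Smartwatch £478.86: consumer electronics → 3.5% → £16.76
Phone case £33.42: all other goods → 5.5% → £1.84
Canvas tote bag £9.45: all other goods → 5.5% → £0.52
Coat rack £37.00: home furniture, under £200.00 → 0% → £0.00
Bookshelf £283.81: home furniture, £200.00 or more → 10.75% → £30.51
Wireless router £209.43: consumer electronics → 3.5% → £7.33
Subtotal = £1063.62; tax = £57.40; total due = £1121.02

£1121.02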